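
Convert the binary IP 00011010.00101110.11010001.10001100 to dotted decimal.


00011010 = 26
00101110 = 46
11010001 = 209
10001100 = 140
IP: 26.46.209.140


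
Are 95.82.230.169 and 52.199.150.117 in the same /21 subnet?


Mask: 255.255.248.0
95.82.230.169 AND mask = 95.82.224.0
52.199.150.117 AND mask = 52.199.144.0
No, different subnets (95.82.224.0 vs 52.199.144.0)


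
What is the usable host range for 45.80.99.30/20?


Network: 45.80.96.0
Broadcast: 45.80.111.255
First usable = network + 1
Last usable = broadcast - 1
Range: 45.80.96.1 to 45.80.111.254


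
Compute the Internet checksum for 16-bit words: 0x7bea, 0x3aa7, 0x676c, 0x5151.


Sum all words (with carry folding):
+ 0x7bea = 0x7bea
+ 0x3aa7 = 0xb691
+ 0x676c = 0x1dfe
+ 0x5151 = 0x6f4f
One's complement: ~0x6f4f
Checksum = 0x90b0


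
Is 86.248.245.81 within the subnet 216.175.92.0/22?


Subnet network: 216.175.92.0
Test IP AND mask: 86.248.244.0
No, 86.248.245.81 is not in 216.175.92.0/22


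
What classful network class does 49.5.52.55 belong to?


First octet: 49
Binary: 00110001
0xxxxxxx -> Class A (1-126)
Class A, default mask 255.0.0.0 (/8)


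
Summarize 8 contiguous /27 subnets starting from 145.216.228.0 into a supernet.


Original prefix: /27
Number of subnets: 8 = 2^3
New prefix = 27 - 3 = 24
Supernet: 145.216.228.0/24


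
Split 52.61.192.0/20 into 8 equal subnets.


New prefix = 20 + 3 = 23
Each subnet has 512 addresses
  52.61.192.0/23
  52.61.194.0/23
  52.61.196.0/23
  52.61.198.0/23
  52.61.200.0/23
  52.61.202.0/23
  52.61.204.0/23
  52.61.206.0/23
Subnets: 52.61.192.0/23, 52.61.194.0/23, 52.61.196.0/23, 52.61.198.0/23, 52.61.200.0/23, 52.61.202.0/23, 52.61.204.0/23, 52.61.206.0/23


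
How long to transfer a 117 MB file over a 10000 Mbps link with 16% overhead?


Effective throughput = 10000 * (1 - 16/100) = 8400 Mbps
File size in Mb = 117 * 8 = 936 Mb
Time = 936 / 8400
Time = 0.1114 seconds


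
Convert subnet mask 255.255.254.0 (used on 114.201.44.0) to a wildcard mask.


Subnet mask: 255.255.254.0
Wildcard = 255.255.255.255 - subnet mask
255 - 255 = 0
255 - 255 = 0
255 - 254 = 1
255 - 0 = 255
Wildcard: 0.0.1.255


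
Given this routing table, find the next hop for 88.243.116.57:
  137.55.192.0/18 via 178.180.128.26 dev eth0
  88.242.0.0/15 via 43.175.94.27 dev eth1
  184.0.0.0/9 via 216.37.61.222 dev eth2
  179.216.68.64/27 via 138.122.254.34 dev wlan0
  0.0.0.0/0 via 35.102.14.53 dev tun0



Longest prefix match for 88.243.116.57:
  /18 137.55.192.0: no
  /15 88.242.0.0: MATCH
  /9 184.0.0.0: no
  /27 179.216.68.64: no
  /0 0.0.0.0: MATCH
Selected: next-hop 43.175.94.27 via eth1 (matched /15)


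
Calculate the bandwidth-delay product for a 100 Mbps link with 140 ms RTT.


BDP = bandwidth * RTT
= 100 Mbps * 140 ms
= 100 * 1e6 * 140 / 1000 bits
= 14000000 bits
= 1750000 bytes
= 1708.9844 KB
BDP = 14000000 bits (1750000 bytes)


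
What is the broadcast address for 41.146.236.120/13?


Network: 41.144.0.0/13
Host bits = 19
Set all host bits to 1:
Broadcast: 41.151.255.255


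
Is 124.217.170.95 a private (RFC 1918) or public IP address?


RFC 1918 private ranges:
  10.0.0.0/8 (10.0.0.0 - 10.255.255.255)
  172.16.0.0/12 (172.16.0.0 - 172.31.255.255)
  192.168.0.0/16 (192.168.0.0 - 192.168.255.255)
Public (not in any RFC 1918 range)


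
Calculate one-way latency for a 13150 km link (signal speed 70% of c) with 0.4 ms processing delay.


Speed = 0.7 * 3e5 km/s = 210000 km/s
Propagation delay = 13150 / 210000 = 0.0626 s = 62.619 ms
Processing delay = 0.4 ms
Total one-way latency = 63.019 ms


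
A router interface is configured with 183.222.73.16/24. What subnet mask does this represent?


/24 means 24 network bits, 8 host bits
Binary: 11111111111111111111111100000000
Mask: 255.255.255.0


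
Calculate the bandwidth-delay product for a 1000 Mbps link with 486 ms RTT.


BDP = bandwidth * RTT
= 1000 Mbps * 486 ms
= 1000 * 1e6 * 486 / 1000 bits
= 486000000 bits
= 60750000 bytes
= 59326.1719 KB
BDP = 486000000 bits (60750000 bytes)


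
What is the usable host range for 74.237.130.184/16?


Network: 74.237.0.0
Broadcast: 74.237.255.255
First usable = network + 1
Last usable = broadcast - 1
Range: 74.237.0.1 to 74.237.255.254


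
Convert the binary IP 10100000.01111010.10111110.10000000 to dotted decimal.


10100000 = 160
01111010 = 122
10111110 = 190
10000000 = 128
IP: 160.122.190.128


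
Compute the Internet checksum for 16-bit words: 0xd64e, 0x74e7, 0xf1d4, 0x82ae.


Sum all words (with carry folding):
+ 0xd64e = 0xd64e
+ 0x74e7 = 0x4b36
+ 0xf1d4 = 0x3d0b
+ 0x82ae = 0xbfb9
One's complement: ~0xbfb9
Checksum = 0x4046


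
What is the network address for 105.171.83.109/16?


IP:   01101001.10101011.01010011.01101101
Mask: 11111111.11111111.00000000.00000000
AND operation:
Net:  01101001.10101011.00000000.00000000
Network: 105.171.0.0/16


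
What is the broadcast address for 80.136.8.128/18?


Network: 80.136.0.0/18
Host bits = 14
Set all host bits to 1:
Broadcast: 80.136.63.255


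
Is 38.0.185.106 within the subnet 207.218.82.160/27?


Subnet network: 207.218.82.160
Test IP AND mask: 38.0.185.96
No, 38.0.185.106 is not in 207.218.82.160/27


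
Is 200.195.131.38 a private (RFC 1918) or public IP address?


RFC 1918 private ranges:
  10.0.0.0/8 (10.0.0.0 - 10.255.255.255)
  172.16.0.0/12 (172.16.0.0 - 172.31.255.255)
  192.168.0.0/16 (192.168.0.0 - 192.168.255.255)
Public (not in any RFC 1918 range)


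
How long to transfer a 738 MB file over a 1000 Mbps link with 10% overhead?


Effective throughput = 1000 * (1 - 10/100) = 900 Mbps
File size in Mb = 738 * 8 = 5904 Mb
Time = 5904 / 900
Time = 6.56 seconds


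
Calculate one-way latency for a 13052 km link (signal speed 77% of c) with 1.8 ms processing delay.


Speed = 0.77 * 3e5 km/s = 231000 km/s
Propagation delay = 13052 / 231000 = 0.0565 s = 56.5022 ms
Processing delay = 1.8 ms
Total one-way latency = 58.3022 ms


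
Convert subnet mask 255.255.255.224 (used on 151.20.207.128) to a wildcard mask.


Subnet mask: 255.255.255.224
Wildcard = 255.255.255.255 - subnet mask
255 - 255 = 0
255 - 255 = 0
255 - 255 = 0
255 - 224 = 31
Wildcard: 0.0.0.31


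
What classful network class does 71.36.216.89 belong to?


First octet: 71
Binary: 01000111
0xxxxxxx -> Class A (1-126)
Class A, default mask 255.0.0.0 (/8)


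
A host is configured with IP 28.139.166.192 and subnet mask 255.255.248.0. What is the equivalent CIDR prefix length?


Binary: 11111111.11111111.11111000.00000000
Count leading 1s
Prefix: /21


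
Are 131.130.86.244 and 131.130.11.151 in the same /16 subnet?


Mask: 255.255.0.0
131.130.86.244 AND mask = 131.130.0.0
131.130.11.151 AND mask = 131.130.0.0
Yes, same subnet (131.130.0.0)


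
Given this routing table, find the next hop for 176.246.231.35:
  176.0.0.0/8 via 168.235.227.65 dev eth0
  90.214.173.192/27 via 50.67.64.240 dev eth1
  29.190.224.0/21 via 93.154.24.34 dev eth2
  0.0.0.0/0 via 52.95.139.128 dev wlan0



Longest prefix match for 176.246.231.35:
  /8 176.0.0.0: MATCH
  /27 90.214.173.192: no
  /21 29.190.224.0: no
  /0 0.0.0.0: MATCH
Selected: next-hop 168.235.227.65 via eth0 (matched /8)


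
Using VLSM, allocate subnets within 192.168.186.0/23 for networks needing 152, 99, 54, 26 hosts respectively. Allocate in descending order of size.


152 hosts -> /24 (254 usable): 192.168.186.0/24
99 hosts -> /25 (126 usable): 192.168.187.0/25
54 hosts -> /26 (62 usable): 192.168.187.128/26
26 hosts -> /27 (30 usable): 192.168.187.192/27
Allocation: 192.168.186.0/24 (152 hosts, 254 usable); 192.168.187.0/25 (99 hosts, 126 usable); 192.168.187.128/26 (54 hosts, 62 usable); 192.168.187.192/27 (26 hosts, 30 usable)


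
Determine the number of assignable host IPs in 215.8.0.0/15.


Host bits = 32 - 15 = 17
Total addresses = 2^17 = 131072
Usable = total - 2 (network and broadcast)
Usable hosts: 131070


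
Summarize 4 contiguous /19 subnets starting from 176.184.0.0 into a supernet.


Original prefix: /19
Number of subnets: 4 = 2^2
New prefix = 19 - 2 = 17
Supernet: 176.184.0.0/17


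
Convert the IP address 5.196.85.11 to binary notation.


5 = 00000101
196 = 11000100
85 = 01010101
11 = 00001011
Binary: 00000101.11000100.01010101.00001011


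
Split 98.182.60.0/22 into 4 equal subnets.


New prefix = 22 + 2 = 24
Each subnet has 256 addresses
  98.182.60.0/24
  98.182.61.0/24
  98.182.62.0/24
  98.182.63.0/24
Subnets: 98.182.60.0/24, 98.182.61.0/24, 98.182.62.0/24, 98.182.63.0/24


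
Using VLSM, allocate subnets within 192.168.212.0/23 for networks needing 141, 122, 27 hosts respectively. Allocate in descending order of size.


141 hosts -> /24 (254 usable): 192.168.212.0/24
122 hosts -> /25 (126 usable): 192.168.213.0/25
27 hosts -> /27 (30 usable): 192.168.213.128/27
Allocation: 192.168.212.0/24 (141 hosts, 254 usable); 192.168.213.0/25 (122 hosts, 126 usable); 192.168.213.128/27 (27 hosts, 30 usable)


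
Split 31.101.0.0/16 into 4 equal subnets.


New prefix = 16 + 2 = 18
Each subnet has 16384 addresses
  31.101.0.0/18
  31.101.64.0/18
  31.101.128.0/18
  31.101.192.0/18
Subnets: 31.101.0.0/18, 31.101.64.0/18, 31.101.128.0/18, 31.101.192.0/18


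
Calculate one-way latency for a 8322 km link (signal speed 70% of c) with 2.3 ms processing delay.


Speed = 0.7 * 3e5 km/s = 210000 km/s
Propagation delay = 8322 / 210000 = 0.0396 s = 39.6286 ms
Processing delay = 2.3 ms
Total one-way latency = 41.9286 ms


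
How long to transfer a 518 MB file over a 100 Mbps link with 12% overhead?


Effective throughput = 100 * (1 - 12/100) = 88 Mbps
File size in Mb = 518 * 8 = 4144 Mb
Time = 4144 / 88
Time = 47.0909 seconds


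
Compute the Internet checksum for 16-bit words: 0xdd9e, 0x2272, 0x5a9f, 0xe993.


Sum all words (with carry folding):
+ 0xdd9e = 0xdd9e
+ 0x2272 = 0x0011
+ 0x5a9f = 0x5ab0
+ 0xe993 = 0x4444
One's complement: ~0x4444
Checksum = 0xbbbb


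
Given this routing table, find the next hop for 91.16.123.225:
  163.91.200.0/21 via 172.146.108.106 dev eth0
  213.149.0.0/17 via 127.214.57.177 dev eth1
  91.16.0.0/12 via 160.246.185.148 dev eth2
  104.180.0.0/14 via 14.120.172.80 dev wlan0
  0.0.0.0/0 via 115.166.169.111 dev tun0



Longest prefix match for 91.16.123.225:
  /21 163.91.200.0: no
  /17 213.149.0.0: no
  /12 91.16.0.0: MATCH
  /14 104.180.0.0: no
  /0 0.0.0.0: MATCH
Selected: next-hop 160.246.185.148 via eth2 (matched /12)


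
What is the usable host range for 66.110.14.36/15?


Network: 66.110.0.0
Broadcast: 66.111.255.255
First usable = network + 1
Last usable = broadcast - 1
Range: 66.110.0.1 to 66.111.255.254


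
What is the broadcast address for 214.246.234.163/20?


Network: 214.246.224.0/20
Host bits = 12
Set all host bits to 1:
Broadcast: 214.246.239.255


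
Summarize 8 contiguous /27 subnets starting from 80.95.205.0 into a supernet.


Original prefix: /27
Number of subnets: 8 = 2^3
New prefix = 27 - 3 = 24
Supernet: 80.95.205.0/24


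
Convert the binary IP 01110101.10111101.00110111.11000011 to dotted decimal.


01110101 = 117
10111101 = 189
00110111 = 55
11000011 = 195
IP: 117.189.55.195


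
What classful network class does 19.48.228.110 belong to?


First octet: 19
Binary: 00010011
0xxxxxxx -> Class A (1-126)
Class A, default mask 255.0.0.0 (/8)


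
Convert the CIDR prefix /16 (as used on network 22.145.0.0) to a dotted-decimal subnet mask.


/16 means 16 network bits, 16 host bits
Binary: 11111111111111110000000000000000
Mask: 255.255.0.0


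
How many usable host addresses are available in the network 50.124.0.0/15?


Host bits = 32 - 15 = 17
Total addresses = 2^17 = 131072
Usable = total - 2 (network and broadcast)
Usable hosts: 131070


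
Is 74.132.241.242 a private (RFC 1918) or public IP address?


RFC 1918 private ranges:
  10.0.0.0/8 (10.0.0.0 - 10.255.255.255)
  172.16.0.0/12 (172.16.0.0 - 172.31.255.255)
  192.168.0.0/16 (192.168.0.0 - 192.168.255.255)
Public (not in any RFC 1918 range)


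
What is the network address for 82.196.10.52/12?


IP:   01010010.11000100.00001010.00110100
Mask: 11111111.11110000.00000000.00000000
AND operation:
Net:  01010010.11000000.00000000.00000000
Network: 82.192.0.0/12


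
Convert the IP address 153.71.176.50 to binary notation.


153 = 10011001
71 = 01000111
176 = 10110000
50 = 00110010
Binary: 10011001.01000111.10110000.00110010


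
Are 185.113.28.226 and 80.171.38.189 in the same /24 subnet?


Mask: 255.255.255.0
185.113.28.226 AND mask = 185.113.28.0
80.171.38.189 AND mask = 80.171.38.0
No, different subnets (185.113.28.0 vs 80.171.38.0)


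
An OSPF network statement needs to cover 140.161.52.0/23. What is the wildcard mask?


Subnet mask: 255.255.254.0
Wildcard = 255.255.255.255 - subnet mask
255 - 255 = 0
255 - 255 = 0
255 - 254 = 1
255 - 0 = 255
Wildcard: 0.0.1.255


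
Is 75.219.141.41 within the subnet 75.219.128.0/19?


Subnet network: 75.219.128.0
Test IP AND mask: 75.219.128.0
Yes, 75.219.141.41 is in 75.219.128.0/19


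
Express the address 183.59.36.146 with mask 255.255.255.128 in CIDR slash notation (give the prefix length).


Binary: 11111111.11111111.11111111.10000000
Count leading 1s
Prefix: /25


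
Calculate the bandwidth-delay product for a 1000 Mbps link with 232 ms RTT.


BDP = bandwidth * RTT
= 1000 Mbps * 232 ms
= 1000 * 1e6 * 232 / 1000 bits
= 232000000 bits
= 29000000 bytes
= 28320.3125 KB
BDP = 232000000 bits (29000000 bytes)


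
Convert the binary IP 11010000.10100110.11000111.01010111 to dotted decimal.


11010000 = 208
10100110 = 166
11000111 = 199
01010111 = 87
IP: 208.166.199.87


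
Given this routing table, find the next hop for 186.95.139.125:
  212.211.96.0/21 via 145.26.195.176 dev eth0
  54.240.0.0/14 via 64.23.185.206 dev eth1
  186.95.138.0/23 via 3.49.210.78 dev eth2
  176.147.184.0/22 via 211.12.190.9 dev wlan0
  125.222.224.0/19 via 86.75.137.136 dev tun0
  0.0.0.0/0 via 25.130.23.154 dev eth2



Longest prefix match for 186.95.139.125:
  /21 212.211.96.0: no
  /14 54.240.0.0: no
  /23 186.95.138.0: MATCH
  /22 176.147.184.0: no
  /19 125.222.224.0: no
  /0 0.0.0.0: MATCH
Selected: next-hop 3.49.210.78 via eth2 (matched /23)


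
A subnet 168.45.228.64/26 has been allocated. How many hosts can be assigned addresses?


Host bits = 32 - 26 = 6
Total addresses = 2^6 = 64
Usable = total - 2 (network and broadcast)
Usable hosts: 62


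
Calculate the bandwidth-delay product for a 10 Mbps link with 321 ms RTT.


BDP = bandwidth * RTT
= 10 Mbps * 321 ms
= 10 * 1e6 * 321 / 1000 bits
= 3210000 bits
= 401250 bytes
= 391.8457 KB
BDP = 3210000 bits (401250 bytes)


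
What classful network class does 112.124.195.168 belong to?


First octet: 112
Binary: 01110000
0xxxxxxx -> Class A (1-126)
Class A, default mask 255.0.0.0 (/8)


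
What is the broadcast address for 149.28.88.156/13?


Network: 149.24.0.0/13
Host bits = 19
Set all host bits to 1:
Broadcast: 149.31.255.255


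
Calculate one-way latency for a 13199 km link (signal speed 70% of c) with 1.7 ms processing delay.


Speed = 0.7 * 3e5 km/s = 210000 km/s
Propagation delay = 13199 / 210000 = 0.0629 s = 62.8524 ms
Processing delay = 1.7 ms
Total one-way latency = 64.5524 ms


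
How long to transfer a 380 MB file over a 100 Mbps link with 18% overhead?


Effective throughput = 100 * (1 - 18/100) = 82 Mbps
File size in Mb = 380 * 8 = 3040 Mb
Time = 3040 / 82
Time = 37.0732 seconds


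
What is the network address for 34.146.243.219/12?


IP:   00100010.10010010.11110011.11011011
Mask: 11111111.11110000.00000000.00000000
AND operation:
Net:  00100010.10010000.00000000.00000000
Network: 34.144.0.0/12


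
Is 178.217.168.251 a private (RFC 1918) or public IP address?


RFC 1918 private ranges:
  10.0.0.0/8 (10.0.0.0 - 10.255.255.255)
  172.16.0.0/12 (172.16.0.0 - 172.31.255.255)
  192.168.0.0/16 (192.168.0.0 - 192.168.255.255)
Public (not in any RFC 1918 range)


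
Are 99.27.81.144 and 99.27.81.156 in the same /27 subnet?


Mask: 255.255.255.224
99.27.81.144 AND mask = 99.27.81.128
99.27.81.156 AND mask = 99.27.81.128
Yes, same subnet (99.27.81.128)


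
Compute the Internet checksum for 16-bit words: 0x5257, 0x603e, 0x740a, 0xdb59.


Sum all words (with carry folding):
+ 0x5257 = 0x5257
+ 0x603e = 0xb295
+ 0x740a = 0x26a0
+ 0xdb59 = 0x01fa
One's complement: ~0x01fa
Checksum = 0xfe05


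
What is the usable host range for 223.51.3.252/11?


Network: 223.32.0.0
Broadcast: 223.63.255.255
First usable = network + 1
Last usable = broadcast - 1
Range: 223.32.0.1 to 223.63.255.254


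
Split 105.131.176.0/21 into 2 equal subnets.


New prefix = 21 + 1 = 22
Each subnet has 1024 addresses
  105.131.176.0/22
  105.131.180.0/22
Subnets: 105.131.176.0/22, 105.131.180.0/22


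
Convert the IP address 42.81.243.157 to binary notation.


42 = 00101010
81 = 01010001
243 = 11110011
157 = 10011101
Binary: 00101010.01010001.11110011.10011101


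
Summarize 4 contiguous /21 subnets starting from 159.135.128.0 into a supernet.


Original prefix: /21
Number of subnets: 4 = 2^2
New prefix = 21 - 2 = 19
Supernet: 159.135.128.0/19


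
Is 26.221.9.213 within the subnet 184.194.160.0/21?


Subnet network: 184.194.160.0
Test IP AND mask: 26.221.8.0
No, 26.221.9.213 is not in 184.194.160.0/21


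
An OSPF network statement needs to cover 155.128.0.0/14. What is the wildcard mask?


Subnet mask: 255.252.0.0
Wildcard = 255.255.255.255 - subnet mask
255 - 255 = 0
255 - 252 = 3
255 - 0 = 255
255 - 0 = 255
Wildcard: 0.3.255.255


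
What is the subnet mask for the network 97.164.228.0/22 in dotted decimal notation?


/22 means 22 network bits, 10 host bits
Binary: 11111111111111111111110000000000
Mask: 255.255.252.0


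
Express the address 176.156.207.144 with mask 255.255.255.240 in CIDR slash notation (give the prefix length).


Binary: 11111111.11111111.11111111.11110000
Count leading 1s
Prefix: /28


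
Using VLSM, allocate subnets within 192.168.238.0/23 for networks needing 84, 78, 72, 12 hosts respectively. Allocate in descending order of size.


84 hosts -> /25 (126 usable): 192.168.238.0/25
78 hosts -> /25 (126 usable): 192.168.238.128/25
72 hosts -> /25 (126 usable): 192.168.239.0/25
12 hosts -> /28 (14 usable): 192.168.239.128/28
Allocation: 192.168.238.0/25 (84 hosts, 126 usable); 192.168.238.128/25 (78 hosts, 126 usable); 192.168.239.0/25 (72 hosts, 126 usable); 192.168.239.128/28 (12 hosts, 14 usable)


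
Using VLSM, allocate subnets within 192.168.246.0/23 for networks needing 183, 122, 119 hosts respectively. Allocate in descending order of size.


183 hosts -> /24 (254 usable): 192.168.246.0/24
122 hosts -> /25 (126 usable): 192.168.247.0/25
119 hosts -> /25 (126 usable): 192.168.247.128/25
Allocation: 192.168.246.0/24 (183 hosts, 254 usable); 192.168.247.0/25 (122 hosts, 126 usable); 192.168.247.128/25 (119 hosts, 126 usable)


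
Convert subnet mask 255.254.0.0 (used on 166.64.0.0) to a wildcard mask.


Subnet mask: 255.254.0.0
Wildcard = 255.255.255.255 - subnet mask
255 - 255 = 0
255 - 254 = 1
255 - 0 = 255
255 - 0 = 255
Wildcard: 0.1.255.255


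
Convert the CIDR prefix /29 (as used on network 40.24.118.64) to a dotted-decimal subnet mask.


/29 means 29 network bits, 3 host bits
Binary: 11111111111111111111111111111000
Mask: 255.255.255.248


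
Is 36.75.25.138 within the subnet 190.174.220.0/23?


Subnet network: 190.174.220.0
Test IP AND mask: 36.75.24.0
No, 36.75.25.138 is not in 190.174.220.0/23


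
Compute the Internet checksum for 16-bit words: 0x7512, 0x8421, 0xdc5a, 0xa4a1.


Sum all words (with carry folding):
+ 0x7512 = 0x7512
+ 0x8421 = 0xf933
+ 0xdc5a = 0xd58e
+ 0xa4a1 = 0x7a30
One's complement: ~0x7a30
Checksum = 0x85cf


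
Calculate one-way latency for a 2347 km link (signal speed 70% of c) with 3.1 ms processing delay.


Speed = 0.7 * 3e5 km/s = 210000 km/s
Propagation delay = 2347 / 210000 = 0.0112 s = 11.1762 ms
Processing delay = 3.1 ms
Total one-way latency = 14.2762 ms


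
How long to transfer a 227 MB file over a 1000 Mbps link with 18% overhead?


Effective throughput = 1000 * (1 - 18/100) = 820.0 Mbps
File size in Mb = 227 * 8 = 1816 Mb
Time = 1816 / 820.0
Time = 2.2146 seconds


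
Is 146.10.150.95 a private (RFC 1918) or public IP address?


RFC 1918 private ranges:
  10.0.0.0/8 (10.0.0.0 - 10.255.255.255)
  172.16.0.0/12 (172.16.0.0 - 172.31.255.255)
  192.168.0.0/16 (192.168.0.0 - 192.168.255.255)
Public (not in any RFC 1918 range)


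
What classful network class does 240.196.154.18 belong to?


First octet: 240
Binary: 11110000
1111xxxx -> Class E (240-255)
Class E (reserved), default mask N/A


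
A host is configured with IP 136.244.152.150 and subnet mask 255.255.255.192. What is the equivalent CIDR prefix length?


Binary: 11111111.11111111.11111111.11000000
Count leading 1s
Prefix: /26


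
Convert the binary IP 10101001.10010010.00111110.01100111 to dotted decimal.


10101001 = 169
10010010 = 146
00111110 = 62
01100111 = 103
IP: 169.146.62.103


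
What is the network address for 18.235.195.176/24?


IP:   00010010.11101011.11000011.10110000
Mask: 11111111.11111111.11111111.00000000
AND operation:
Net:  00010010.11101011.11000011.00000000
Network: 18.235.195.0/24


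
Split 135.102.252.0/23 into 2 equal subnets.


New prefix = 23 + 1 = 24
Each subnet has 256 addresses
  135.102.252.0/24
  135.102.253.0/24
Subnets: 135.102.252.0/24, 135.102.253.0/24


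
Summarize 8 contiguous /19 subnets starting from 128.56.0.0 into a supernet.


Original prefix: /19
Number of subnets: 8 = 2^3
New prefix = 19 - 3 = 16
Supernet: 128.56.0.0/16


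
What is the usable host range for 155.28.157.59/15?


Network: 155.28.0.0
Broadcast: 155.29.255.255
First usable = network + 1
Last usable = broadcast - 1
Range: 155.28.0.1 to 155.29.255.254


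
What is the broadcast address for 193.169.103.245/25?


Network: 193.169.103.128/25
Host bits = 7
Set all host bits to 1:
Broadcast: 193.169.103.255


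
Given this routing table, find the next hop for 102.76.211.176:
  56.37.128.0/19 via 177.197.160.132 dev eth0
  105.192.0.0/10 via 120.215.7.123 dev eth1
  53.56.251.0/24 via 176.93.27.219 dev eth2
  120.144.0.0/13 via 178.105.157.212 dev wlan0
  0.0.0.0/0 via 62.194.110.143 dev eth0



Longest prefix match for 102.76.211.176:
  /19 56.37.128.0: no
  /10 105.192.0.0: no
  /24 53.56.251.0: no
  /13 120.144.0.0: no
  /0 0.0.0.0: MATCH
Selected: next-hop 62.194.110.143 via eth0 (matched /0)


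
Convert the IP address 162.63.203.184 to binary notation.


162 = 10100010
63 = 00111111
203 = 11001011
184 = 10111000
Binary: 10100010.00111111.11001011.10111000


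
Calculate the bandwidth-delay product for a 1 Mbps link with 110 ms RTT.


BDP = bandwidth * RTT
= 1 Mbps * 110 ms
= 1 * 1e6 * 110 / 1000 bits
= 110000 bits
= 13750 bytes
= 13.4277 KB
BDP = 110000 bits (13750 bytes)


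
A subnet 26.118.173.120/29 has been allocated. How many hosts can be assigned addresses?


Host bits = 32 - 29 = 3
Total addresses = 2^3 = 8
Usable = total - 2 (network and broadcast)
Usable hosts: 6


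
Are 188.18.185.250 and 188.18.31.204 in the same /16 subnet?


Mask: 255.255.0.0
188.18.185.250 AND mask = 188.18.0.0
188.18.31.204 AND mask = 188.18.0.0
Yes, same subnet (188.18.0.0)


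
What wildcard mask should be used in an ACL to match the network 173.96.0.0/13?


Subnet mask: 255.248.0.0
Wildcard = 255.255.255.255 - subnet mask
255 - 255 = 0
255 - 248 = 7
255 - 0 = 255
255 - 0 = 255
Wildcard: 0.7.255.255


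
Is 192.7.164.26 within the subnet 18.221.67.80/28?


Subnet network: 18.221.67.80
Test IP AND mask: 192.7.164.16
No, 192.7.164.26 is not in 18.221.67.80/28


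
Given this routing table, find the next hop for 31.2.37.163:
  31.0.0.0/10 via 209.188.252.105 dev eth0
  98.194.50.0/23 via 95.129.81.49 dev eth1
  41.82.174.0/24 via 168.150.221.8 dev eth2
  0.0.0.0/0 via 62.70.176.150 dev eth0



Longest prefix match for 31.2.37.163:
  /10 31.0.0.0: MATCH
  /23 98.194.50.0: no
  /24 41.82.174.0: no
  /0 0.0.0.0: MATCH
Selected: next-hop 209.188.252.105 via eth0 (matched /10)


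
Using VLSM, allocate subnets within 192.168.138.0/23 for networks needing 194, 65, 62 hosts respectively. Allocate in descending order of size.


194 hosts -> /24 (254 usable): 192.168.138.0/24
65 hosts -> /25 (126 usable): 192.168.139.0/25
62 hosts -> /26 (62 usable): 192.168.139.128/26
Allocation: 192.168.138.0/24 (194 hosts, 254 usable); 192.168.139.0/25 (65 hosts, 126 usable); 192.168.139.128/26 (62 hosts, 62 usable)


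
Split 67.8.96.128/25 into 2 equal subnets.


New prefix = 25 + 1 = 26
Each subnet has 64 addresses
  67.8.96.128/26
  67.8.96.192/26
Subnets: 67.8.96.128/26, 67.8.96.192/26


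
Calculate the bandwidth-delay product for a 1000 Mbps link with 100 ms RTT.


BDP = bandwidth * RTT
= 1000 Mbps * 100 ms
= 1000 * 1e6 * 100 / 1000 bits
= 100000000 bits
= 12500000 bytes
= 12207.0312 KB
BDP = 100000000 bits (12500000 bytes)


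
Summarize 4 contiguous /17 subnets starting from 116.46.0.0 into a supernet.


Original prefix: /17
Number of subnets: 4 = 2^2
New prefix = 17 - 2 = 15
Supernet: 116.46.0.0/15


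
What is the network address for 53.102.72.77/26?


IP:   00110101.01100110.01001000.01001101
Mask: 11111111.11111111.11111111.11000000
AND operation:
Net:  00110101.01100110.01001000.01000000
Network: 53.102.72.64/26


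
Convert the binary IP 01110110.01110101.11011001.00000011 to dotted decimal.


01110110 = 118
01110101 = 117
11011001 = 217
00000011 = 3
IP: 118.117.217.3


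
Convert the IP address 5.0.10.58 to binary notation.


5 = 00000101
0 = 00000000
10 = 00001010
58 = 00111010
Binary: 00000101.00000000.00001010.00111010


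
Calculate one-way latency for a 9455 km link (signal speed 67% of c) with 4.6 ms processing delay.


Speed = 0.67 * 3e5 km/s = 201000 km/s
Propagation delay = 9455 / 201000 = 0.047 s = 47.0398 ms
Processing delay = 4.6 ms
Total one-way latency = 51.6398 ms


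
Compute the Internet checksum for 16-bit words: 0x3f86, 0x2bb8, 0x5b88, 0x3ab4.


Sum all words (with carry folding):
+ 0x3f86 = 0x3f86
+ 0x2bb8 = 0x6b3e
+ 0x5b88 = 0xc6c6
+ 0x3ab4 = 0x017b
One's complement: ~0x017b
Checksum = 0xfe84


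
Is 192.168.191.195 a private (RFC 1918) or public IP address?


RFC 1918 private ranges:
  10.0.0.0/8 (10.0.0.0 - 10.255.255.255)
  172.16.0.0/12 (172.16.0.0 - 172.31.255.255)
  192.168.0.0/16 (192.168.0.0 - 192.168.255.255)
Private (in 192.168.0.0/16)


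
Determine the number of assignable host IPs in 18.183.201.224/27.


Host bits = 32 - 27 = 5
Total addresses = 2^5 = 32
Usable = total - 2 (network and broadcast)
Usable hosts: 30


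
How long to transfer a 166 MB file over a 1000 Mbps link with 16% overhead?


Effective throughput = 1000 * (1 - 16/100) = 840 Mbps
File size in Mb = 166 * 8 = 1328 Mb
Time = 1328 / 840
Time = 1.581 seconds


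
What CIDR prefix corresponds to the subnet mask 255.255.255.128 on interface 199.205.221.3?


Binary: 11111111.11111111.11111111.10000000
Count leading 1s
Prefix: /25


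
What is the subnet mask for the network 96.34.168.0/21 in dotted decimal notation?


/21 means 21 network bits, 11 host bits
Binary: 11111111111111111111100000000000
Mask: 255.255.248.0


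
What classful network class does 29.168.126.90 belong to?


First octet: 29
Binary: 00011101
0xxxxxxx -> Class A (1-126)
Class A, default mask 255.0.0.0 (/8)


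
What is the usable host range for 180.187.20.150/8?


Network: 180.0.0.0
Broadcast: 180.255.255.255
First usable = network + 1
Last usable = broadcast - 1
Range: 180.0.0.1 to 180.255.255.254


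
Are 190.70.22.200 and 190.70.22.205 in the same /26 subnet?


Mask: 255.255.255.192
190.70.22.200 AND mask = 190.70.22.192
190.70.22.205 AND mask = 190.70.22.192
Yes, same subnet (190.70.22.192)


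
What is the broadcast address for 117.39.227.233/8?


Network: 117.0.0.0/8
Host bits = 24
Set all host bits to 1:
Broadcast: 117.255.255.255


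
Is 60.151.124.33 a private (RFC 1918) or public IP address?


RFC 1918 private ranges:
  10.0.0.0/8 (10.0.0.0 - 10.255.255.255)
  172.16.0.0/12 (172.16.0.0 - 172.31.255.255)
  192.168.0.0/16 (192.168.0.0 - 192.168.255.255)
Public (not in any RFC 1918 range)


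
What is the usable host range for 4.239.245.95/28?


Network: 4.239.245.80
Broadcast: 4.239.245.95
First usable = network + 1
Last usable = broadcast - 1
Range: 4.239.245.81 to 4.239.245.94


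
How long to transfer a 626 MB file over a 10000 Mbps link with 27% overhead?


Effective throughput = 10000 * (1 - 27/100) = 7300 Mbps
File size in Mb = 626 * 8 = 5008 Mb
Time = 5008 / 7300
Time = 0.686 seconds


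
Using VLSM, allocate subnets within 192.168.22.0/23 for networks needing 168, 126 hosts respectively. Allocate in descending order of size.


168 hosts -> /24 (254 usable): 192.168.22.0/24
126 hosts -> /25 (126 usable): 192.168.23.0/25
Allocation: 192.168.22.0/24 (168 hosts, 254 usable); 192.168.23.0/25 (126 hosts, 126 usable)


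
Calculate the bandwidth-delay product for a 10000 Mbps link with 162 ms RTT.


BDP = bandwidth * RTT
= 10000 Mbps * 162 ms
= 10000 * 1e6 * 162 / 1000 bits
= 1620000000 bits
= 202500000 bytes
= 197753.9062 KB
BDP = 1620000000 bits (202500000 bytes)


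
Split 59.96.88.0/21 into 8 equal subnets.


New prefix = 21 + 3 = 24
Each subnet has 256 addresses
  59.96.88.0/24
  59.96.89.0/24
  59.96.90.0/24
  59.96.91.0/24
  59.96.92.0/24
  59.96.93.0/24
  59.96.94.0/24
  59.96.95.0/24
Subnets: 59.96.88.0/24, 59.96.89.0/24, 59.96.90.0/24, 59.96.91.0/24, 59.96.92.0/24, 59.96.93.0/24, 59.96.94.0/24, 59.96.95.0/24


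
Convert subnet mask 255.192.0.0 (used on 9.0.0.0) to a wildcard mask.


Subnet mask: 255.192.0.0
Wildcard = 255.255.255.255 - subnet mask
255 - 255 = 0
255 - 192 = 63
255 - 0 = 255
255 - 0 = 255
Wildcard: 0.63.255.255


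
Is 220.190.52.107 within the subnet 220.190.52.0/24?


Subnet network: 220.190.52.0
Test IP AND mask: 220.190.52.0
Yes, 220.190.52.107 is in 220.190.52.0/24


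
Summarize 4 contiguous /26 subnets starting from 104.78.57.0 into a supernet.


Original prefix: /26
Number of subnets: 4 = 2^2
New prefix = 26 - 2 = 24
Supernet: 104.78.57.0/24


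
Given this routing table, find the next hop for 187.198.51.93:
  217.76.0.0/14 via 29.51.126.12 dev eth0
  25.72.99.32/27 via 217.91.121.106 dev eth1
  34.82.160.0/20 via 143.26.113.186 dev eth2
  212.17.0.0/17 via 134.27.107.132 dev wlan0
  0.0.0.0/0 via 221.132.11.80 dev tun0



Longest prefix match for 187.198.51.93:
  /14 217.76.0.0: no
  /27 25.72.99.32: no
  /20 34.82.160.0: no
  /17 212.17.0.0: no
  /0 0.0.0.0: MATCH
Selected: next-hop 221.132.11.80 via tun0 (matched /0)


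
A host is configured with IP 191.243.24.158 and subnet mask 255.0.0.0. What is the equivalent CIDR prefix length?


Binary: 11111111.00000000.00000000.00000000
Count leading 1s
Prefix: /8


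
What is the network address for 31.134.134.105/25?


IP:   00011111.10000110.10000110.01101001
Mask: 11111111.11111111.11111111.10000000
AND operation:
Net:  00011111.10000110.10000110.00000000
Network: 31.134.134.0/25


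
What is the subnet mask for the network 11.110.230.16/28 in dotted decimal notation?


/28 means 28 network bits, 4 host bits
Binary: 11111111111111111111111111110000
Mask: 255.255.255.240


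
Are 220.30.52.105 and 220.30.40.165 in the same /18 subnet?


Mask: 255.255.192.0
220.30.52.105 AND mask = 220.30.0.0
220.30.40.165 AND mask = 220.30.0.0
Yes, same subnet (220.30.0.0)


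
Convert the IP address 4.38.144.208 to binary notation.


4 = 00000100
38 = 00100110
144 = 10010000
208 = 11010000
Binary: 00000100.00100110.10010000.11010000


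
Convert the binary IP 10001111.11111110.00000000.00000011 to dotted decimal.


10001111 = 143
11111110 = 254
00000000 = 0
00000011 = 3
IP: 143.254.0.3


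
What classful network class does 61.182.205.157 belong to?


First octet: 61
Binary: 00111101
0xxxxxxx -> Class A (1-126)
Class A, default mask 255.0.0.0 (/8)


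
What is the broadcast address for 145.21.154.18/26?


Network: 145.21.154.0/26
Host bits = 6
Set all host bits to 1:
Broadcast: 145.21.154.63


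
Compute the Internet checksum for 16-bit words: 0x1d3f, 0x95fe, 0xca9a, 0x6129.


Sum all words (with carry folding):
+ 0x1d3f = 0x1d3f
+ 0x95fe = 0xb33d
+ 0xca9a = 0x7dd8
+ 0x6129 = 0xdf01
One's complement: ~0xdf01
Checksum = 0x20fe


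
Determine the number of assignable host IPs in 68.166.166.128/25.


Host bits = 32 - 25 = 7
Total addresses = 2^7 = 128
Usable = total - 2 (network and broadcast)
Usable hosts: 126


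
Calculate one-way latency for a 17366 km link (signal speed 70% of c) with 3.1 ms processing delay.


Speed = 0.7 * 3e5 km/s = 210000 km/s
Propagation delay = 17366 / 210000 = 0.0827 s = 82.6952 ms
Processing delay = 3.1 ms
Total one-way latency = 85.7952 ms


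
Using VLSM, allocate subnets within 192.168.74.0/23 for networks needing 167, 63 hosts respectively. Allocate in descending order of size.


167 hosts -> /24 (254 usable): 192.168.74.0/24
63 hosts -> /25 (126 usable): 192.168.75.0/25
Allocation: 192.168.74.0/24 (167 hosts, 254 usable); 192.168.75.0/25 (63 hosts, 126 usable)


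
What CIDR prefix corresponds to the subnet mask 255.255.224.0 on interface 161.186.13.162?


Binary: 11111111.11111111.11100000.00000000
Count leading 1s
Prefix: /19


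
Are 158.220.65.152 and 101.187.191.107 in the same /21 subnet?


Mask: 255.255.248.0
158.220.65.152 AND mask = 158.220.64.0
101.187.191.107 AND mask = 101.187.184.0
No, different subnets (158.220.64.0 vs 101.187.184.0)


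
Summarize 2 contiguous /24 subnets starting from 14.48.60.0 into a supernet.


Original prefix: /24
Number of subnets: 2 = 2^1
New prefix = 24 - 1 = 23
Supernet: 14.48.60.0/23


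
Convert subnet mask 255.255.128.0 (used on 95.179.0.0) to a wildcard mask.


Subnet mask: 255.255.128.0
Wildcard = 255.255.255.255 - subnet mask
255 - 255 = 0
255 - 255 = 0
255 - 128 = 127
255 - 0 = 255
Wildcard: 0.0.127.255


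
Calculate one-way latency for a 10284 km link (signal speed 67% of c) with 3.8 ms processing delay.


Speed = 0.67 * 3e5 km/s = 201000 km/s
Propagation delay = 10284 / 201000 = 0.0512 s = 51.1642 ms
Processing delay = 3.8 ms
Total one-way latency = 54.9642 ms


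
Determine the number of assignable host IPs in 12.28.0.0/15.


Host bits = 32 - 15 = 17
Total addresses = 2^17 = 131072
Usable = total - 2 (network and broadcast)
Usable hosts: 131070


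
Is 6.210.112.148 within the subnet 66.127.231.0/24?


Subnet network: 66.127.231.0
Test IP AND mask: 6.210.112.0
No, 6.210.112.148 is not in 66.127.231.0/24


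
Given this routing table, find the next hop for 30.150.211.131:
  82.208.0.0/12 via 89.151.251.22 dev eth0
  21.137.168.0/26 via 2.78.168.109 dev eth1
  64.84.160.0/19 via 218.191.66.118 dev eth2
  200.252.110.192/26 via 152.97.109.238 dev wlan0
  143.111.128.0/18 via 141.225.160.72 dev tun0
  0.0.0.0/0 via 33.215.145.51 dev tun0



Longest prefix match for 30.150.211.131:
  /12 82.208.0.0: no
  /26 21.137.168.0: no
  /19 64.84.160.0: no
  /26 200.252.110.192: no
  /18 143.111.128.0: no
  /0 0.0.0.0: MATCH
Selected: next-hop 33.215.145.51 via tun0 (matched /0)


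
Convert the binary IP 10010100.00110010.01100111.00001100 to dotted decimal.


10010100 = 148
00110010 = 50
01100111 = 103
00001100 = 12
IP: 148.50.103.12


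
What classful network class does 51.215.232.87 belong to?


First octet: 51
Binary: 00110011
0xxxxxxx -> Class A (1-126)
Class A, default mask 255.0.0.0 (/8)


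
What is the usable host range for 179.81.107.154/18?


Network: 179.81.64.0
Broadcast: 179.81.127.255
First usable = network + 1
Last usable = broadcast - 1
Range: 179.81.64.1 to 179.81.127.254


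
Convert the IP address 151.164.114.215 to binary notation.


151 = 10010111
164 = 10100100
114 = 01110010
215 = 11010111
Binary: 10010111.10100100.01110010.11010111


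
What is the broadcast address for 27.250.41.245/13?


Network: 27.248.0.0/13
Host bits = 19
Set all host bits to 1:
Broadcast: 27.255.255.255


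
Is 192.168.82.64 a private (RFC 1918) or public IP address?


RFC 1918 private ranges:
  10.0.0.0/8 (10.0.0.0 - 10.255.255.255)
  172.16.0.0/12 (172.16.0.0 - 172.31.255.255)
  192.168.0.0/16 (192.168.0.0 - 192.168.255.255)
Private (in 192.168.0.0/16)


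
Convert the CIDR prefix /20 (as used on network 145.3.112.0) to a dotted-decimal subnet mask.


/20 means 20 network bits, 12 host bits
Binary: 11111111111111111111000000000000
Mask: 255.255.240.0


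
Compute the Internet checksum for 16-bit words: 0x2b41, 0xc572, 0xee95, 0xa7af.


Sum all words (with carry folding):
+ 0x2b41 = 0x2b41
+ 0xc572 = 0xf0b3
+ 0xee95 = 0xdf49
+ 0xa7af = 0x86f9
One's complement: ~0x86f9
Checksum = 0x7906


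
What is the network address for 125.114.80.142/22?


IP:   01111101.01110010.01010000.10001110
Mask: 11111111.11111111.11111100.00000000
AND operation:
Net:  01111101.01110010.01010000.00000000
Network: 125.114.80.0/22


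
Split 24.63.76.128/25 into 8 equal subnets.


New prefix = 25 + 3 = 28
Each subnet has 16 addresses
  24.63.76.128/28
  24.63.76.144/28
  24.63.76.160/28
  24.63.76.176/28
  24.63.76.192/28
  24.63.76.208/28
  24.63.76.224/28
  24.63.76.240/28
Subnets: 24.63.76.128/28, 24.63.76.144/28, 24.63.76.160/28, 24.63.76.176/28, 24.63.76.192/28, 24.63.76.208/28, 24.63.76.224/28, 24.63.76.240/28


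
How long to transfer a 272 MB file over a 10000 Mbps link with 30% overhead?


Effective throughput = 10000 * (1 - 30/100) = 7000 Mbps
File size in Mb = 272 * 8 = 2176 Mb
Time = 2176 / 7000
Time = 0.3109 seconds


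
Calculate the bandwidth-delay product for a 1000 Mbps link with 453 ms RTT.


BDP = bandwidth * RTT
= 1000 Mbps * 453 ms
= 1000 * 1e6 * 453 / 1000 bits
= 453000000 bits
= 56625000 bytes
= 55297.8516 KB
BDP = 453000000 bits (56625000 bytes)


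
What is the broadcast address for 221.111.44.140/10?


Network: 221.64.0.0/10
Host bits = 22
Set all host bits to 1:
Broadcast: 221.127.255.255


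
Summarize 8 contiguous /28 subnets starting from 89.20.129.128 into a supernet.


Original prefix: /28
Number of subnets: 8 = 2^3
New prefix = 28 - 3 = 25
Supernet: 89.20.129.128/25


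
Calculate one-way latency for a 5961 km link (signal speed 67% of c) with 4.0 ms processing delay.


Speed = 0.67 * 3e5 km/s = 201000 km/s
Propagation delay = 5961 / 201000 = 0.0297 s = 29.6567 ms
Processing delay = 4.0 ms
Total one-way latency = 33.6567 ms


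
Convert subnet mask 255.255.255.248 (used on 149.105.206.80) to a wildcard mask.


Subnet mask: 255.255.255.248
Wildcard = 255.255.255.255 - subnet mask
255 - 255 = 0
255 - 255 = 0
255 - 255 = 0
255 - 248 = 7
Wildcard: 0.0.0.7


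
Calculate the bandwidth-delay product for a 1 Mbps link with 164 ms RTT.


BDP = bandwidth * RTT
= 1 Mbps * 164 ms
= 1 * 1e6 * 164 / 1000 bits
= 164000 bits
= 20500 bytes
= 20.0195 KB
BDP = 164000 bits (20500 bytes)


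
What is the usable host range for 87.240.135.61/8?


Network: 87.0.0.0
Broadcast: 87.255.255.255
First usable = network + 1
Last usable = broadcast - 1
Range: 87.0.0.1 to 87.255.255.254


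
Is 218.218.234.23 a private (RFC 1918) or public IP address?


RFC 1918 private ranges:
  10.0.0.0/8 (10.0.0.0 - 10.255.255.255)
  172.16.0.0/12 (172.16.0.0 - 172.31.255.255)
  192.168.0.0/16 (192.168.0.0 - 192.168.255.255)
Public (not in any RFC 1918 range)


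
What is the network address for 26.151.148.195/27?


IP:   00011010.10010111.10010100.11000011
Mask: 11111111.11111111.11111111.11100000
AND operation:
Net:  00011010.10010111.10010100.11000000
Network: 26.151.148.192/27
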